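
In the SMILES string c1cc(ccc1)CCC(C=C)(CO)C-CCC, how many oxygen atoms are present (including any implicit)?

The symbol for oxygen appears 1 time in the SMILES.

1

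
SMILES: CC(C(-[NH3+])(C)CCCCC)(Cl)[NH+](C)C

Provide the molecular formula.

Heavy atoms from the SMILES: 11 C, 1 Cl, 2 N.
Implicit hydrogens by atom environment:
  5 × C: 3 H each → 15
  4 × C: 2 H each → 8
  2 × C: no H
  1 × Cl: no H
  1 × N (charge +1): 3 H
  1 × N (charge +1): 1 H
  Total hydrogens = 27.
Net charge +2.
Molecular formula: [C11H27ClN2]2+

[C11H27ClN2]2+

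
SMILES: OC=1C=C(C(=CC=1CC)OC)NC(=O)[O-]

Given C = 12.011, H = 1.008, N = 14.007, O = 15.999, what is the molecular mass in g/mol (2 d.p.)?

Molecular formula: C10H12NO4-.
M = 10×12.011 + 12×1.008 + 1×14.007 + 4×15.999 = 210.21 g/mol.

210.21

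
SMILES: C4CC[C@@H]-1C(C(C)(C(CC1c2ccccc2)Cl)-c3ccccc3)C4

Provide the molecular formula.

C23H27Cl

Heavy atoms from the SMILES: 23 C, 1 Cl.
Implicit hydrogens by atom environment:
  10 × C (aromatic): 1 H each → 10
  5 × C: 2 H each → 10
  4 × C: 1 H each → 4
  2 × C (aromatic): no H
  1 × C: 3 H
  1 × C: no H
  1 × Cl: no H
  Total hydrogens = 27.
Molecular formula: C23H27Cl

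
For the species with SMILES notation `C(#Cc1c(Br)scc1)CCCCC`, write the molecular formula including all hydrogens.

C11H13BrS

Heavy atoms from the SMILES: 1 Br, 11 C, 1 S.
Implicit hydrogens by atom environment:
  4 × C: 2 H each → 8
  2 × C (aromatic): 1 H each → 2
  2 × C (aromatic): no H
  2 × C: no H
  1 × Br: no H
  1 × C: 3 H
  1 × S (aromatic): no H
  Total hydrogens = 13.
Molecular formula: C11H13BrS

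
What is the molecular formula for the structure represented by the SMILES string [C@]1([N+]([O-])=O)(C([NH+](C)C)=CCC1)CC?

Heavy atoms from the SMILES: 9 C, 2 N, 2 O.
Implicit hydrogens by atom environment:
  3 × C: 3 H each → 9
  3 × C: 2 H each → 6
  2 × C: no H
  1 × C: 1 H
  1 × N (charge +1): 1 H
  1 × N (charge +1): no H
  1 × O: no H
  1 × O (charge -1): no H
  Total hydrogens = 17.
Net charge +1.
Molecular formula: C9H17N2O2+

C9H17N2O2+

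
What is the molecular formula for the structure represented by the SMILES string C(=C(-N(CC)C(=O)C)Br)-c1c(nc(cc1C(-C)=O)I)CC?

Heavy atoms from the SMILES: 1 Br, 15 C, 1 I, 2 N, 2 O.
Implicit hydrogens by atom environment:
  4 × C: 3 H each → 12
  4 × C (aromatic): no H
  3 × C: no H
  2 × C: 2 H each → 4
  2 × O: no H
  1 × Br: no H
  1 × C (aromatic): 1 H
  1 × C: 1 H
  1 × I: no H
  1 × N (aromatic): no H
  1 × N: no H
  Total hydrogens = 18.
Molecular formula: C15H18BrIN2O2

C15H18BrIN2O2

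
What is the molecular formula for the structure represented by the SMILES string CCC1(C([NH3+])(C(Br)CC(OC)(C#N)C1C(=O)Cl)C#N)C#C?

Heavy atoms from the SMILES: 1 Br, 14 C, 1 Cl, 3 N, 2 O.
Implicit hydrogens by atom environment:
  7 × C: no H
  3 × C: 1 H each → 3
  2 × C: 3 H each → 6
  2 × C: 2 H each → 4
  2 × N: no H
  2 × O: no H
  1 × Br: no H
  1 × Cl: no H
  1 × N (charge +1): 3 H
  Total hydrogens = 16.
Net charge +1.
Molecular formula: C14H16BrClN3O2+

C14H16BrClN3O2+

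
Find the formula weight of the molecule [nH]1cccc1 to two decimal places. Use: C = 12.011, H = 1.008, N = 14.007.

67.09

Molecular formula: C4H5N.
M = 4×12.011 + 5×1.008 + 1×14.007 = 67.09 g/mol.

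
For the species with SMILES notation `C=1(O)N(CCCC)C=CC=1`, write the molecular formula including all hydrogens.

C8H13NO

Heavy atoms from the SMILES: 8 C, 1 N, 1 O.
Implicit hydrogens by atom environment:
  3 × C: 2 H each → 6
  3 × C (aromatic): 1 H each → 3
  1 × C: 3 H
  1 × C (aromatic): no H
  1 × N (aromatic): no H
  1 × O: 1 H
  Total hydrogens = 13.
Molecular formula: C8H13NO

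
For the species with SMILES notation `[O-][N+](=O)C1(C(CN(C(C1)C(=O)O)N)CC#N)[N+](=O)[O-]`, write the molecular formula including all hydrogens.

C8H11N5O6

Heavy atoms from the SMILES: 8 C, 5 N, 6 O.
Implicit hydrogens by atom environment:
  3 × C: 2 H each → 6
  3 × C: no H
  3 × O: no H
  2 × C: 1 H each → 2
  2 × N: no H
  2 × N (charge +1): no H
  2 × O (charge -1): no H
  1 × N: 2 H
  1 × O: 1 H
  Total hydrogens = 11.
Molecular formula: C8H11N5O6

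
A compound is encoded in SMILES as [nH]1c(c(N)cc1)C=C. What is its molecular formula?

Heavy atoms from the SMILES: 6 C, 2 N.
Implicit hydrogens by atom environment:
  2 × C (aromatic): 1 H each → 2
  2 × C (aromatic): no H
  1 × C: 2 H
  1 × C: 1 H
  1 × N: 2 H
  1 × N (aromatic): 1 H
  Total hydrogens = 8.
Molecular formula: C6H8N2

C6H8N2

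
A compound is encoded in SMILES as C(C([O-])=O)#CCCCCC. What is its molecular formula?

Heavy atoms from the SMILES: 8 C, 2 O.
Implicit hydrogens by atom environment:
  4 × C: 2 H each → 8
  3 × C: no H
  1 × C: 3 H
  1 × O: no H
  1 × O (charge -1): no H
  Total hydrogens = 11.
Net charge -1.
Molecular formula: C8H11O2-

C8H11O2-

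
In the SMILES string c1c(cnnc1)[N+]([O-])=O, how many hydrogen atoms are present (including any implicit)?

Hydrogens are implicit in SMILES; fill each atom to its normal valence:
  3 × C (aromatic): 1 H each → 3
  2 × N (aromatic): no H
  1 × C (aromatic): no H
  1 × N (charge +1): no H
  1 × O: no H
  1 × O (charge -1): no H
  Total hydrogens = 3.

3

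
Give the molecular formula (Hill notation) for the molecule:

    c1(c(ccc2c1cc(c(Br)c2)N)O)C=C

Heavy atoms from the SMILES: 1 Br, 12 C, 1 N, 1 O.
Implicit hydrogens by atom environment:
  6 × C (aromatic): no H
  4 × C (aromatic): 1 H each → 4
  1 × Br: no H
  1 × C: 2 H
  1 × C: 1 H
  1 × N: 2 H
  1 × O: 1 H
  Total hydrogens = 10.
Molecular formula: C12H10BrNO

C12H10BrNO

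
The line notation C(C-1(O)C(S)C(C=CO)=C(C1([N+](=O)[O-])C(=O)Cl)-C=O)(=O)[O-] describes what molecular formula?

Heavy atoms from the SMILES: 10 C, 1 Cl, 1 N, 8 O, 1 S.
Implicit hydrogens by atom environment:
  6 × C: no H
  4 × C: 1 H each → 4
  4 × O: no H
  2 × O: 1 H each → 2
  2 × O (charge -1): no H
  1 × Cl: no H
  1 × N (charge +1): no H
  1 × S: 1 H
  Total hydrogens = 7.
Net charge -1.
Molecular formula: C10H7ClNO8S-

C10H7ClNO8S-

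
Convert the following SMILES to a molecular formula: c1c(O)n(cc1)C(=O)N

C5H6N2O2

Heavy atoms from the SMILES: 5 C, 2 N, 2 O.
Implicit hydrogens by atom environment:
  3 × C (aromatic): 1 H each → 3
  1 × C (aromatic): no H
  1 × C: no H
  1 × N: 2 H
  1 × N (aromatic): no H
  1 × O: 1 H
  1 × O: no H
  Total hydrogens = 6.
Molecular formula: C5H6N2O2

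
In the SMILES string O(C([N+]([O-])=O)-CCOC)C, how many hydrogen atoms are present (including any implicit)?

11

Hydrogens are implicit in SMILES; fill each atom to its normal valence:
  3 × O: no H
  2 × C: 3 H each → 6
  2 × C: 2 H each → 4
  1 × C: 1 H
  1 × N (charge +1): no H
  1 × O (charge -1): no H
  Total hydrogens = 11.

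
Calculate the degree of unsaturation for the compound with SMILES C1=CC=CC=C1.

4

Molecular formula from the SMILES: C6H6.
DoU = (2C + 2 + N − H − X)/2 = (2·6 + 2 + 0 − 6 − 0)/2 = 8/2 = 4.
(Structurally: 1 ring(s) + 3 π bond(s) = 4.)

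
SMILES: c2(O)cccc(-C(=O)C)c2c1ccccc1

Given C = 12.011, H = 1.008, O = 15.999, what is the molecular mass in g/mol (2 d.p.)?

Molecular formula: C14H12O2.
M = 14×12.011 + 12×1.008 + 2×15.999 = 212.25 g/mol.

212.25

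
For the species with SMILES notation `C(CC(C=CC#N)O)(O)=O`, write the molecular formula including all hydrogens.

Heavy atoms from the SMILES: 6 C, 1 N, 3 O.
Implicit hydrogens by atom environment:
  3 × C: 1 H each → 3
  2 × C: no H
  2 × O: 1 H each → 2
  1 × C: 2 H
  1 × N: no H
  1 × O: no H
  Total hydrogens = 7.
Molecular formula: C6H7NO3

C6H7NO3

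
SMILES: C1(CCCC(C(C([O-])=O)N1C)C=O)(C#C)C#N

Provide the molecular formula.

C12H13N2O3-

Heavy atoms from the SMILES: 12 C, 2 N, 3 O.
Implicit hydrogens by atom environment:
  4 × C: 1 H each → 4
  4 × C: no H
  3 × C: 2 H each → 6
  2 × N: no H
  2 × O: no H
  1 × C: 3 H
  1 × O (charge -1): no H
  Total hydrogens = 13.
Net charge -1.
Molecular formula: C12H13N2O3-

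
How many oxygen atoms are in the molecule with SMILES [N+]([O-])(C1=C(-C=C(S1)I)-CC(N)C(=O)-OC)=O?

4

The symbol for oxygen appears 4 times in the SMILES.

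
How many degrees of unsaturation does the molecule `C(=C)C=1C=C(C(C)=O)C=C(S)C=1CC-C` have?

Molecular formula from the SMILES: C13H16OS.
DoU = (2C + 2 + N − H − X)/2 = (2·13 + 2 + 0 − 16 − 0)/2 = 12/2 = 6.
(Structurally: 1 ring(s) + 5 π bond(s) = 6.)

6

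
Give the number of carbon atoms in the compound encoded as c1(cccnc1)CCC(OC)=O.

9

The symbol for carbon appears 9 times in the SMILES. Lowercase c denotes aromatic carbon and counts toward C.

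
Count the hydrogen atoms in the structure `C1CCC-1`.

Hydrogens are implicit in SMILES; fill each atom to its normal valence:
  4 × C: 2 H each → 8
  Total hydrogens = 8.

8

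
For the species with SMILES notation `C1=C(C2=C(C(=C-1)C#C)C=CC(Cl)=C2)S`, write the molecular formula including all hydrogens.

C12H7ClS

Heavy atoms from the SMILES: 12 C, 1 Cl, 1 S.
Implicit hydrogens by atom environment:
  5 × C (aromatic): 1 H each → 5
  5 × C (aromatic): no H
  1 × C: 1 H
  1 × C: no H
  1 × Cl: no H
  1 × S: 1 H
  Total hydrogens = 7.
Molecular formula: C12H7ClS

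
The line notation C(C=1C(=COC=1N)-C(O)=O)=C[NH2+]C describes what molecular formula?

C8H11N2O3+

Heavy atoms from the SMILES: 8 C, 2 N, 3 O.
Implicit hydrogens by atom environment:
  3 × C (aromatic): no H
  2 × C: 1 H each → 2
  1 × C: 3 H
  1 × C (aromatic): 1 H
  1 × C: no H
  1 × N: 2 H
  1 × N (charge +1): 2 H
  1 × O: 1 H
  1 × O (aromatic): no H
  1 × O: no H
  Total hydrogens = 11.
Net charge +1.
Molecular formula: C8H11N2O3+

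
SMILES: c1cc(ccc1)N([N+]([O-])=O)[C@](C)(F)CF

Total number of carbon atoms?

9

The symbol for carbon appears 9 times in the SMILES. Lowercase c denotes aromatic carbon and counts toward C.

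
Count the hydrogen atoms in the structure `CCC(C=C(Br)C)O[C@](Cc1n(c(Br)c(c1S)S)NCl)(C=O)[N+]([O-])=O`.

16

Hydrogens are implicit in SMILES; fill each atom to its normal valence:
  4 × C (aromatic): no H
  3 × C: 1 H each → 3
  3 × O: no H
  2 × Br: no H
  2 × C: 3 H each → 6
  2 × C: 2 H each → 4
  2 × C: no H
  2 × S: 1 H each → 2
  1 × Cl: no H
  1 × N: 1 H
  1 × N (aromatic): no H
  1 × N (charge +1): no H
  1 × O (charge -1): no H
  Total hydrogens = 16.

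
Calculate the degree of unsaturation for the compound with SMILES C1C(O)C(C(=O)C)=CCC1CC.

Molecular formula from the SMILES: C10H16O2.
DoU = (2C + 2 + N − H − X)/2 = (2·10 + 2 + 0 − 16 − 0)/2 = 6/2 = 3.
(Structurally: 1 ring(s) + 2 π bond(s) = 3.)

3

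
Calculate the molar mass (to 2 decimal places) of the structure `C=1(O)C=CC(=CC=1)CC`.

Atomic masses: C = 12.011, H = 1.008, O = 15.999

122.17

Molecular formula: C8H10O.
M = 8×12.011 + 10×1.008 + 1×15.999 = 122.17 g/mol.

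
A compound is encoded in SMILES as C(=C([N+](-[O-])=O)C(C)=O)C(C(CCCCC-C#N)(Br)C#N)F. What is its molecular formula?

C13H15BrFN3O3

Heavy atoms from the SMILES: 1 Br, 13 C, 1 F, 3 N, 3 O.
Implicit hydrogens by atom environment:
  5 × C: 2 H each → 10
  5 × C: no H
  2 × C: 1 H each → 2
  2 × N: no H
  2 × O: no H
  1 × Br: no H
  1 × C: 3 H
  1 × F: no H
  1 × N (charge +1): no H
  1 × O (charge -1): no H
  Total hydrogens = 15.
Molecular formula: C13H15BrFN3O3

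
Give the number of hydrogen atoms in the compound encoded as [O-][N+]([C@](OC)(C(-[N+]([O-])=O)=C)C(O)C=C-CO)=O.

Hydrogens are implicit in SMILES; fill each atom to its normal valence:
  3 × C: 1 H each → 3
  3 × O: no H
  2 × C: 2 H each → 4
  2 × C: no H
  2 × N (charge +1): no H
  2 × O: 1 H each → 2
  2 × O (charge -1): no H
  1 × C: 3 H
  Total hydrogens = 12.

12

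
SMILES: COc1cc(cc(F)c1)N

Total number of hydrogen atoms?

8

Hydrogens are implicit in SMILES; fill each atom to its normal valence:
  3 × C (aromatic): 1 H each → 3
  3 × C (aromatic): no H
  1 × C: 3 H
  1 × F: no H
  1 × N: 2 H
  1 × O: no H
  Total hydrogens = 8.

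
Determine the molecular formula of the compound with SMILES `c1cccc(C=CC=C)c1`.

Heavy atoms from the SMILES: 10 C.
Implicit hydrogens by atom environment:
  5 × C (aromatic): 1 H each → 5
  3 × C: 1 H each → 3
  1 × C: 2 H
  1 × C (aromatic): no H
  Total hydrogens = 10.
Molecular formula: C10H10

C10H10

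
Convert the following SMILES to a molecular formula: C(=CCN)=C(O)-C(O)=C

Heavy atoms from the SMILES: 6 C, 1 N, 2 O.
Implicit hydrogens by atom environment:
  3 × C: no H
  2 × C: 2 H each → 4
  2 × O: 1 H each → 2
  1 × C: 1 H
  1 × N: 2 H
  Total hydrogens = 9.
Molecular formula: C6H9NO2

C6H9NO2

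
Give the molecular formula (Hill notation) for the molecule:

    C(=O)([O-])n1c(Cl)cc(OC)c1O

C6H5ClNO4-

Heavy atoms from the SMILES: 6 C, 1 Cl, 1 N, 4 O.
Implicit hydrogens by atom environment:
  3 × C (aromatic): no H
  2 × O: no H
  1 × C: 3 H
  1 × C (aromatic): 1 H
  1 × C: no H
  1 × Cl: no H
  1 × N (aromatic): no H
  1 × O: 1 H
  1 × O (charge -1): no H
  Total hydrogens = 5.
Net charge -1.
Molecular formula: C6H5ClNO4-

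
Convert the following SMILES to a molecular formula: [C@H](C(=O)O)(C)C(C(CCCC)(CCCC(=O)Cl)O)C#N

Heavy atoms from the SMILES: 14 C, 1 Cl, 1 N, 4 O.
Implicit hydrogens by atom environment:
  6 × C: 2 H each → 12
  4 × C: no H
  2 × C: 3 H each → 6
  2 × C: 1 H each → 2
  2 × O: 1 H each → 2
  2 × O: no H
  1 × Cl: no H
  1 × N: no H
  Total hydrogens = 22.
Molecular formula: C14H22ClNO4

C14H22ClNO4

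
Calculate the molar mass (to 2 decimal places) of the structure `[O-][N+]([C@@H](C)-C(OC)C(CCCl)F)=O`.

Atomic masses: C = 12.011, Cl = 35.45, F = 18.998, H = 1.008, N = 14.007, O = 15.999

Molecular formula: C7H13ClFNO3.
M = 7×12.011 + 1×35.45 + 1×18.998 + 13×1.008 + 1×14.007 + 3×15.999 = 213.63 g/mol.

213.63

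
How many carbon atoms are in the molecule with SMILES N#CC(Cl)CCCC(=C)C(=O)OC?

9

The symbol for carbon appears 9 times in the SMILES. (Cl is a single chlorine, not C + l.)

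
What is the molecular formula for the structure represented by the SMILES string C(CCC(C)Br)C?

C6H13Br

Heavy atoms from the SMILES: 1 Br, 6 C.
Implicit hydrogens by atom environment:
  3 × C: 2 H each → 6
  2 × C: 3 H each → 6
  1 × Br: no H
  1 × C: 1 H
  Total hydrogens = 13.
Molecular formula: C6H13Br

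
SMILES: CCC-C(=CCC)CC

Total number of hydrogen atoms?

18

Hydrogens are implicit in SMILES; fill each atom to its normal valence:
  4 × C: 2 H each → 8
  3 × C: 3 H each → 9
  1 × C: 1 H
  1 × C: no H
  Total hydrogens = 18.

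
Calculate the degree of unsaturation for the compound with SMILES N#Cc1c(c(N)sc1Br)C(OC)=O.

6

Molecular formula from the SMILES: C7H5BrN2O2S.
DoU = (2C + 2 + N − H − X)/2 = (2·7 + 2 + 2 − 5 − 1)/2 = 12/2 = 6.
(Structurally: 1 ring(s) + 5 π bond(s) = 6.)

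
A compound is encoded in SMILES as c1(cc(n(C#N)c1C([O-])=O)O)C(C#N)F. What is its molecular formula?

C8H3FN3O3-

Heavy atoms from the SMILES: 8 C, 1 F, 3 N, 3 O.
Implicit hydrogens by atom environment:
  3 × C (aromatic): no H
  3 × C: no H
  2 × N: no H
  1 × C (aromatic): 1 H
  1 × C: 1 H
  1 × F: no H
  1 × N (aromatic): no H
  1 × O: 1 H
  1 × O: no H
  1 × O (charge -1): no H
  Total hydrogens = 3.
Net charge -1.
Molecular formula: C8H3FN3O3-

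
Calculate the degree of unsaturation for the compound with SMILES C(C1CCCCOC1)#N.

3

Molecular formula from the SMILES: C7H11NO.
DoU = (2C + 2 + N − H − X)/2 = (2·7 + 2 + 1 − 11 − 0)/2 = 6/2 = 3.
(Structurally: 1 ring(s) + 2 π bond(s) = 3.)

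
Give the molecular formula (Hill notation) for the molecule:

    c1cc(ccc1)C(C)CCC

Heavy atoms from the SMILES: 11 C.
Implicit hydrogens by atom environment:
  5 × C (aromatic): 1 H each → 5
  2 × C: 3 H each → 6
  2 × C: 2 H each → 4
  1 × C: 1 H
  1 × C (aromatic): no H
  Total hydrogens = 16.
Molecular formula: C11H16

C11H16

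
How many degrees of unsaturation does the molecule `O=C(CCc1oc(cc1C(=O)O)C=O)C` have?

Molecular formula from the SMILES: C10H10O5.
DoU = (2C + 2 + N − H − X)/2 = (2·10 + 2 + 0 − 10 − 0)/2 = 12/2 = 6.
(Structurally: 1 ring(s) + 5 π bond(s) = 6.)

6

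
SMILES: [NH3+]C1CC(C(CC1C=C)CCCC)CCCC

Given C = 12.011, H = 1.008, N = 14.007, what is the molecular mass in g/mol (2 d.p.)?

238.44

Molecular formula: C16H32N+.
M = 16×12.011 + 32×1.008 + 1×14.007 = 238.44 g/mol.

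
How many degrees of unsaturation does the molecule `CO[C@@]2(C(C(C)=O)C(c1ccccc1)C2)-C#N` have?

8

Molecular formula from the SMILES: C14H15NO2.
DoU = (2C + 2 + N − H − X)/2 = (2·14 + 2 + 1 − 15 − 0)/2 = 16/2 = 8.
(Structurally: 2 ring(s) + 6 π bond(s) = 8.)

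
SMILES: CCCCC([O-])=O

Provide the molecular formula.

Heavy atoms from the SMILES: 5 C, 2 O.
Implicit hydrogens by atom environment:
  3 × C: 2 H each → 6
  1 × C: 3 H
  1 × C: no H
  1 × O: no H
  1 × O (charge -1): no H
  Total hydrogens = 9.
Net charge -1.
Molecular formula: C5H9O2-

C5H9O2-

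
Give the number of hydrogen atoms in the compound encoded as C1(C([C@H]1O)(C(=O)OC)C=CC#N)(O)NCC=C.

14

Hydrogens are implicit in SMILES; fill each atom to its normal valence:
  4 × C: 1 H each → 4
  4 × C: no H
  2 × C: 2 H each → 4
  2 × O: 1 H each → 2
  2 × O: no H
  1 × C: 3 H
  1 × N: 1 H
  1 × N: no H
  Total hydrogens = 14.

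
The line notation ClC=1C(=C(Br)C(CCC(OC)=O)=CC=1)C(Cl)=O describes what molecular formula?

C11H9BrCl2O3

Heavy atoms from the SMILES: 1 Br, 11 C, 2 Cl, 3 O.
Implicit hydrogens by atom environment:
  4 × C (aromatic): no H
  3 × O: no H
  2 × C: 2 H each → 4
  2 × C (aromatic): 1 H each → 2
  2 × C: no H
  2 × Cl: no H
  1 × Br: no H
  1 × C: 3 H
  Total hydrogens = 9.
Molecular formula: C11H9BrCl2O3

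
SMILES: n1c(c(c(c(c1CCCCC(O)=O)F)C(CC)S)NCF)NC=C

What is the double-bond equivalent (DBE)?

6

Molecular formula from the SMILES: C16H23F2N3O2S.
DoU = (2C + 2 + N − H − X)/2 = (2·16 + 2 + 3 − 23 − 2)/2 = 12/2 = 6.
(Structurally: 1 ring(s) + 5 π bond(s) = 6.)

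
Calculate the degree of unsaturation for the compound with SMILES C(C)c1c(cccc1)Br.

Molecular formula from the SMILES: C8H9Br.
DoU = (2C + 2 + N − H − X)/2 = (2·8 + 2 + 0 − 9 − 1)/2 = 8/2 = 4.
(Structurally: 1 ring(s) + 3 π bond(s) = 4.)

4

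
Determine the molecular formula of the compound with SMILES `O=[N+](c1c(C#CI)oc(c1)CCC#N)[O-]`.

Heavy atoms from the SMILES: 9 C, 1 I, 2 N, 3 O.
Implicit hydrogens by atom environment:
  3 × C (aromatic): no H
  3 × C: no H
  2 × C: 2 H each → 4
  1 × C (aromatic): 1 H
  1 × I: no H
  1 × N (charge +1): no H
  1 × N: no H
  1 × O (aromatic): no H
  1 × O: no H
  1 × O (charge -1): no H
  Total hydrogens = 5.
Molecular formula: C9H5IN2O3

C9H5IN2O3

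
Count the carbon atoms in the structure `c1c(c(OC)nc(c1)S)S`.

6

The symbol for carbon appears 6 times in the SMILES. Lowercase c denotes aromatic carbon and counts toward C.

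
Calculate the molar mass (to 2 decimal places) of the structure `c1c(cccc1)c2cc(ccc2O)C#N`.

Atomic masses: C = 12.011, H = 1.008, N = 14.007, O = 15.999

Molecular formula: C13H9NO.
M = 13×12.011 + 9×1.008 + 1×14.007 + 1×15.999 = 195.22 g/mol.

195.22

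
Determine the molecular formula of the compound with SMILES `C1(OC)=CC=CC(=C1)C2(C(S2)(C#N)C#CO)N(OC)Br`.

C13H11BrN2O3S

Heavy atoms from the SMILES: 1 Br, 13 C, 2 N, 3 O, 1 S.
Implicit hydrogens by atom environment:
  5 × C: no H
  4 × C (aromatic): 1 H each → 4
  2 × C: 3 H each → 6
  2 × C (aromatic): no H
  2 × N: no H
  2 × O: no H
  1 × Br: no H
  1 × O: 1 H
  1 × S: no H
  Total hydrogens = 11.
Molecular formula: C13H11BrN2O3S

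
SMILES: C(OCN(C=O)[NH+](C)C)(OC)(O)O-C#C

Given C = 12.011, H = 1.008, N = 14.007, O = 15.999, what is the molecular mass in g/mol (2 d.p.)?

Molecular formula: C8H15N2O5+.
M = 8×12.011 + 15×1.008 + 2×14.007 + 5×15.999 = 219.22 g/mol.

219.22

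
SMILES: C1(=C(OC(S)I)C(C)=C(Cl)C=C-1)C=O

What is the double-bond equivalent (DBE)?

Molecular formula from the SMILES: C9H8ClIO2S.
DoU = (2C + 2 + N − H − X)/2 = (2·9 + 2 + 0 − 8 − 2)/2 = 10/2 = 5.
(Structurally: 1 ring(s) + 4 π bond(s) = 5.)

5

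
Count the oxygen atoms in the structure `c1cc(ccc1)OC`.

1

The symbol for oxygen appears 1 time in the SMILES.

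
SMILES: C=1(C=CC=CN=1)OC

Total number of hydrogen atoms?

Hydrogens are implicit in SMILES; fill each atom to its normal valence:
  4 × C (aromatic): 1 H each → 4
  1 × C: 3 H
  1 × C (aromatic): no H
  1 × N (aromatic): no H
  1 × O: no H
  Total hydrogens = 7.

7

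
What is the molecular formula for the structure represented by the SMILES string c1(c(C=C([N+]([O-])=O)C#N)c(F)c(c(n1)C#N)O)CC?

Heavy atoms from the SMILES: 11 C, 1 F, 4 N, 3 O.
Implicit hydrogens by atom environment:
  5 × C (aromatic): no H
  3 × C: no H
  2 × N: no H
  1 × C: 3 H
  1 × C: 2 H
  1 × C: 1 H
  1 × F: no H
  1 × N (aromatic): no H
  1 × N (charge +1): no H
  1 × O: 1 H
  1 × O: no H
  1 × O (charge -1): no H
  Total hydrogens = 7.
Molecular formula: C11H7FN4O3

C11H7FN4O3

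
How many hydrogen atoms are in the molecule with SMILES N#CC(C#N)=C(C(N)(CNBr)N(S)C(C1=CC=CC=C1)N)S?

Hydrogens are implicit in SMILES; fill each atom to its normal valence:
  5 × C (aromatic): 1 H each → 5
  5 × C: no H
  3 × N: no H
  2 × N: 2 H each → 4
  2 × S: 1 H each → 2
  1 × Br: no H
  1 × C: 2 H
  1 × C: 1 H
  1 × C (aromatic): no H
  1 × N: 1 H
  Total hydrogens = 15.

15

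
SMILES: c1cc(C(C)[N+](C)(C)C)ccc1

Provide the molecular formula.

Heavy atoms from the SMILES: 11 C, 1 N.
Implicit hydrogens by atom environment:
  5 × C (aromatic): 1 H each → 5
  4 × C: 3 H each → 12
  1 × C: 1 H
  1 × C (aromatic): no H
  1 × N (charge +1): no H
  Total hydrogens = 18.
Net charge +1.
Molecular formula: C11H18N+

C11H18N+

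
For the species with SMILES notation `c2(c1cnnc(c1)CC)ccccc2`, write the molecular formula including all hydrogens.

Heavy atoms from the SMILES: 12 C, 2 N.
Implicit hydrogens by atom environment:
  7 × C (aromatic): 1 H each → 7
  3 × C (aromatic): no H
  2 × N (aromatic): no H
  1 × C: 3 H
  1 × C: 2 H
  Total hydrogens = 12.
Molecular formula: C12H12N2

C12H12N2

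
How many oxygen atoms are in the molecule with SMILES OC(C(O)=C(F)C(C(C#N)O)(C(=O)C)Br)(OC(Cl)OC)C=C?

6

The symbol for oxygen appears 6 times in the SMILES.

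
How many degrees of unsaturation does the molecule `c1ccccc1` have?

4

Molecular formula from the SMILES: C6H6.
DoU = (2C + 2 + N − H − X)/2 = (2·6 + 2 + 0 − 6 − 0)/2 = 8/2 = 4.
(Structurally: 1 ring(s) + 3 π bond(s) = 4.)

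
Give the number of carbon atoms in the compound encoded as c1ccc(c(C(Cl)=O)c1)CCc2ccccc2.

The symbol for carbon appears 15 times in the SMILES. Lowercase c denotes aromatic carbon and counts toward C.

15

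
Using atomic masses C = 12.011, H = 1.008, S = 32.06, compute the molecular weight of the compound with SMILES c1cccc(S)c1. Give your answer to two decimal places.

110.17

Molecular formula: C6H6S.
M = 6×12.011 + 6×1.008 + 1×32.06 = 110.17 g/mol.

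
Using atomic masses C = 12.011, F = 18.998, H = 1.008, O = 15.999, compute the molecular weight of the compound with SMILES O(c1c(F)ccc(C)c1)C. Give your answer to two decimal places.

140.16

Molecular formula: C8H9FO.
M = 8×12.011 + 1×18.998 + 9×1.008 + 1×15.999 = 140.16 g/mol.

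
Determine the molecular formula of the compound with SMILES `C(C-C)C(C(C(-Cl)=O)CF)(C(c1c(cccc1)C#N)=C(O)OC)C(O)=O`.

C18H19ClFNO5

Heavy atoms from the SMILES: 18 C, 1 Cl, 1 F, 1 N, 5 O.
Implicit hydrogens by atom environment:
  6 × C: no H
  4 × C (aromatic): 1 H each → 4
  3 × C: 2 H each → 6
  3 × O: no H
  2 × C: 3 H each → 6
  2 × C (aromatic): no H
  2 × O: 1 H each → 2
  1 × C: 1 H
  1 × Cl: no H
  1 × F: no H
  1 × N: no H
  Total hydrogens = 19.
Molecular formula: C18H19ClFNO5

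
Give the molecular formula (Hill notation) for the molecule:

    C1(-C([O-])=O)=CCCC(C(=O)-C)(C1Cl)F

C9H9ClFO3-

Heavy atoms from the SMILES: 9 C, 1 Cl, 1 F, 3 O.
Implicit hydrogens by atom environment:
  4 × C: no H
  2 × C: 2 H each → 4
  2 × C: 1 H each → 2
  2 × O: no H
  1 × C: 3 H
  1 × Cl: no H
  1 × F: no H
  1 × O (charge -1): no H
  Total hydrogens = 9.
Net charge -1.
Molecular formula: C9H9ClFO3-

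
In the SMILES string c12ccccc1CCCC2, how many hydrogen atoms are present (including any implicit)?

Hydrogens are implicit in SMILES; fill each atom to its normal valence:
  4 × C: 2 H each → 8
  4 × C (aromatic): 1 H each → 4
  2 × C (aromatic): no H
  Total hydrogens = 12.

12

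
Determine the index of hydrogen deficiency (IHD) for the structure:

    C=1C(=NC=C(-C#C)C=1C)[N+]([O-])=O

7

Molecular formula from the SMILES: C8H6N2O2.
DoU = (2C + 2 + N − H − X)/2 = (2·8 + 2 + 2 − 6 − 0)/2 = 14/2 = 7.
(Structurally: 1 ring(s) + 6 π bond(s) = 7.)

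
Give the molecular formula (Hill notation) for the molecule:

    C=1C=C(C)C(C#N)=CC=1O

Heavy atoms from the SMILES: 8 C, 1 N, 1 O.
Implicit hydrogens by atom environment:
  3 × C (aromatic): 1 H each → 3
  3 × C (aromatic): no H
  1 × C: 3 H
  1 × C: no H
  1 × N: no H
  1 × O: 1 H
  Total hydrogens = 7.
Molecular formula: C8H7NO

C8H7NO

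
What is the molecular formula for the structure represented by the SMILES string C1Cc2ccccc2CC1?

C10H12

Heavy atoms from the SMILES: 10 C.
Implicit hydrogens by atom environment:
  4 × C: 2 H each → 8
  4 × C (aromatic): 1 H each → 4
  2 × C (aromatic): no H
  Total hydrogens = 12.
Molecular formula: C10H12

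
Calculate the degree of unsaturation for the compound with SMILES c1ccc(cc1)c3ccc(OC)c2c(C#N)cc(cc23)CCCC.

Molecular formula from the SMILES: C22H21NO.
DoU = (2C + 2 + N − H − X)/2 = (2·22 + 2 + 1 − 21 − 0)/2 = 26/2 = 13.
(Structurally: 3 ring(s) + 10 π bond(s) = 13.)

13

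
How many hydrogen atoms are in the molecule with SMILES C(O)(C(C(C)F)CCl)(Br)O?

Hydrogens are implicit in SMILES; fill each atom to its normal valence:
  2 × C: 1 H each → 2
  2 × O: 1 H each → 2
  1 × Br: no H
  1 × C: 3 H
  1 × C: 2 H
  1 × C: no H
  1 × Cl: no H
  1 × F: no H
  Total hydrogens = 9.

9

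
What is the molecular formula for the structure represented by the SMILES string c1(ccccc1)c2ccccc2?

C12H10

Heavy atoms from the SMILES: 12 C.
Implicit hydrogens by atom environment:
  10 × C (aromatic): 1 H each → 10
  2 × C (aromatic): no H
  Total hydrogens = 10.
Molecular formula: C12H10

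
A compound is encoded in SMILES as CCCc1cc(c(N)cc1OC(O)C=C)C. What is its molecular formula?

Heavy atoms from the SMILES: 13 C, 1 N, 2 O.
Implicit hydrogens by atom environment:
  4 × C (aromatic): no H
  3 × C: 2 H each → 6
  2 × C: 3 H each → 6
  2 × C (aromatic): 1 H each → 2
  2 × C: 1 H each → 2
  1 × N: 2 H
  1 × O: 1 H
  1 × O: no H
  Total hydrogens = 19.
Molecular formula: C13H19NO2

C13H19NO2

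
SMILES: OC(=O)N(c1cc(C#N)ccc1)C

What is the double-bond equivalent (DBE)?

7

Molecular formula from the SMILES: C9H8N2O2.
DoU = (2C + 2 + N − H − X)/2 = (2·9 + 2 + 2 − 8 − 0)/2 = 14/2 = 7.
(Structurally: 1 ring(s) + 6 π bond(s) = 7.)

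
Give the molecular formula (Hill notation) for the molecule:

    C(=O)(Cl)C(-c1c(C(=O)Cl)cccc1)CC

Heavy atoms from the SMILES: 11 C, 2 Cl, 2 O.
Implicit hydrogens by atom environment:
  4 × C (aromatic): 1 H each → 4
  2 × C (aromatic): no H
  2 × C: no H
  2 × Cl: no H
  2 × O: no H
  1 × C: 3 H
  1 × C: 2 H
  1 × C: 1 H
  Total hydrogens = 10.
Molecular formula: C11H10Cl2O2

C11H10Cl2O2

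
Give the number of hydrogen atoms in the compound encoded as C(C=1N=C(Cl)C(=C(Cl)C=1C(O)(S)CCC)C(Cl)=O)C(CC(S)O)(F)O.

17

Hydrogens are implicit in SMILES; fill each atom to its normal valence:
  5 × C (aromatic): no H
  4 × C: 2 H each → 8
  3 × C: no H
  3 × Cl: no H
  3 × O: 1 H each → 3
  2 × S: 1 H each → 2
  1 × C: 3 H
  1 × C: 1 H
  1 × F: no H
  1 × N (aromatic): no H
  1 × O: no H
  Total hydrogens = 17.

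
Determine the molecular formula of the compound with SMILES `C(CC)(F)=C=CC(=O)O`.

Heavy atoms from the SMILES: 6 C, 1 F, 2 O.
Implicit hydrogens by atom environment:
  3 × C: no H
  1 × C: 3 H
  1 × C: 2 H
  1 × C: 1 H
  1 × F: no H
  1 × O: 1 H
  1 × O: no H
  Total hydrogens = 7.
Molecular formula: C6H7FO2

C6H7FO2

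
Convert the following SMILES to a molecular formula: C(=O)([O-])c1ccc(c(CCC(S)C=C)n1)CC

C13H16NO2S-

Heavy atoms from the SMILES: 13 C, 1 N, 2 O, 1 S.
Implicit hydrogens by atom environment:
  4 × C: 2 H each → 8
  3 × C (aromatic): no H
  2 × C (aromatic): 1 H each → 2
  2 × C: 1 H each → 2
  1 × C: 3 H
  1 × C: no H
  1 × N (aromatic): no H
  1 × O: no H
  1 × O (charge -1): no H
  1 × S: 1 H
  Total hydrogens = 16.
Net charge -1.
Molecular formula: C13H16NO2S-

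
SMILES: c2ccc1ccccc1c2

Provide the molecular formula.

C10H8

Heavy atoms from the SMILES: 10 C.
Implicit hydrogens by atom environment:
  8 × C (aromatic): 1 H each → 8
  2 × C (aromatic): no H
  Total hydrogens = 8.
Molecular formula: C10H8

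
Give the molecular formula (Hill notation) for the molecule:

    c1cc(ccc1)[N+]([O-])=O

C6H5NO2

Heavy atoms from the SMILES: 6 C, 1 N, 2 O.
Implicit hydrogens by atom environment:
  5 × C (aromatic): 1 H each → 5
  1 × C (aromatic): no H
  1 × N (charge +1): no H
  1 × O: no H
  1 × O (charge -1): no H
  Total hydrogens = 5.
Molecular formula: C6H5NO2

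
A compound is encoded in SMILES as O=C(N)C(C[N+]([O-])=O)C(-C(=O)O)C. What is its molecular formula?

Heavy atoms from the SMILES: 6 C, 2 N, 5 O.
Implicit hydrogens by atom environment:
  3 × O: no H
  2 × C: 1 H each → 2
  2 × C: no H
  1 × C: 3 H
  1 × C: 2 H
  1 × N: 2 H
  1 × N (charge +1): no H
  1 × O: 1 H
  1 × O (charge -1): no H
  Total hydrogens = 10.
Molecular formula: C6H10N2O5

C6H10N2O5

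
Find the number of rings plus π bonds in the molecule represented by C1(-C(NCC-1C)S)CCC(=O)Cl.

2

Molecular formula from the SMILES: C8H14ClNOS.
DoU = (2C + 2 + N − H − X)/2 = (2·8 + 2 + 1 − 14 − 1)/2 = 4/2 = 2.
(Structurally: 1 ring(s) + 1 π bond(s) = 2.)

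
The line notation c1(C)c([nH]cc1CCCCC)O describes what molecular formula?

Heavy atoms from the SMILES: 10 C, 1 N, 1 O.
Implicit hydrogens by atom environment:
  4 × C: 2 H each → 8
  3 × C (aromatic): no H
  2 × C: 3 H each → 6
  1 × C (aromatic): 1 H
  1 × N (aromatic): 1 H
  1 × O: 1 H
  Total hydrogens = 17.
Molecular formula: C10H17NO

C10H17NO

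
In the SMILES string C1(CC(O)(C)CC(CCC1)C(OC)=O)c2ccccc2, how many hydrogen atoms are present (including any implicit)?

Hydrogens are implicit in SMILES; fill each atom to its normal valence:
  5 × C: 2 H each → 10
  5 × C (aromatic): 1 H each → 5
  2 × C: 3 H each → 6
  2 × C: 1 H each → 2
  2 × C: no H
  2 × O: no H
  1 × C (aromatic): no H
  1 × O: 1 H
  Total hydrogens = 24.

24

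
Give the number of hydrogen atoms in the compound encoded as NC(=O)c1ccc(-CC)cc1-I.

10

Hydrogens are implicit in SMILES; fill each atom to its normal valence:
  3 × C (aromatic): 1 H each → 3
  3 × C (aromatic): no H
  1 × C: 3 H
  1 × C: 2 H
  1 × C: no H
  1 × I: no H
  1 × N: 2 H
  1 × O: no H
  Total hydrogens = 10.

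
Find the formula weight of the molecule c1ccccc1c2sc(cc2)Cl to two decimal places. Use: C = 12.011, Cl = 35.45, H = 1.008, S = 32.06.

Molecular formula: C10H7ClS.
M = 10×12.011 + 1×35.45 + 7×1.008 + 1×32.06 = 194.68 g/mol.

194.68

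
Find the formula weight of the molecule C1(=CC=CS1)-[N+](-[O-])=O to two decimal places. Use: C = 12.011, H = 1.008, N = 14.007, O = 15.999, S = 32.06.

129.13

Molecular formula: C4H3NO2S.
M = 4×12.011 + 3×1.008 + 1×14.007 + 2×15.999 + 1×32.06 = 129.13 g/mol.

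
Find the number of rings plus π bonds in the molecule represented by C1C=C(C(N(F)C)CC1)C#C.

4

Molecular formula from the SMILES: C9H12FN.
DoU = (2C + 2 + N − H − X)/2 = (2·9 + 2 + 1 − 12 − 1)/2 = 8/2 = 4.
(Structurally: 1 ring(s) + 3 π bond(s) = 4.)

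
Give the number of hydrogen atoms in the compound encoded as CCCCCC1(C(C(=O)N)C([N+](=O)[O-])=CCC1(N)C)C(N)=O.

Hydrogens are implicit in SMILES; fill each atom to its normal valence:
  5 × C: 2 H each → 10
  5 × C: no H
  3 × N: 2 H each → 6
  3 × O: no H
  2 × C: 3 H each → 6
  2 × C: 1 H each → 2
  1 × N (charge +1): no H
  1 × O (charge -1): no H
  Total hydrogens = 24.

24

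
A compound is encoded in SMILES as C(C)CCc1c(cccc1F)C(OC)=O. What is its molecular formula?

Heavy atoms from the SMILES: 12 C, 1 F, 2 O.
Implicit hydrogens by atom environment:
  3 × C: 2 H each → 6
  3 × C (aromatic): 1 H each → 3
  3 × C (aromatic): no H
  2 × C: 3 H each → 6
  2 × O: no H
  1 × C: no H
  1 × F: no H
  Total hydrogens = 15.
Molecular formula: C12H15FO2

C12H15FO2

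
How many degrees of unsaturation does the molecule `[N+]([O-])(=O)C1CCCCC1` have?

2

Molecular formula from the SMILES: C6H11NO2.
DoU = (2C + 2 + N − H − X)/2 = (2·6 + 2 + 1 − 11 − 0)/2 = 4/2 = 2.
(Structurally: 1 ring(s) + 1 π bond(s) = 2.)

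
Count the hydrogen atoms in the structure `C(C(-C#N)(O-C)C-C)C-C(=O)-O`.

Hydrogens are implicit in SMILES; fill each atom to its normal valence:
  3 × C: 2 H each → 6
  3 × C: no H
  2 × C: 3 H each → 6
  2 × O: no H
  1 × N: no H
  1 × O: 1 H
  Total hydrogens = 13.

13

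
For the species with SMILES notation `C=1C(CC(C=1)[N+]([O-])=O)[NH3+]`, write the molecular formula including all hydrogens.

Heavy atoms from the SMILES: 5 C, 2 N, 2 O.
Implicit hydrogens by atom environment:
  4 × C: 1 H each → 4
  1 × C: 2 H
  1 × N (charge +1): 3 H
  1 × N (charge +1): no H
  1 × O: no H
  1 × O (charge -1): no H
  Total hydrogens = 9.
Net charge +1.
Molecular formula: C5H9N2O2+

C5H9N2O2+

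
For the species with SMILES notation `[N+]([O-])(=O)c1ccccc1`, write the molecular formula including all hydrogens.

Heavy atoms from the SMILES: 6 C, 1 N, 2 O.
Implicit hydrogens by atom environment:
  5 × C (aromatic): 1 H each → 5
  1 × C (aromatic): no H
  1 × N (charge +1): no H
  1 × O: no H
  1 × O (charge -1): no H
  Total hydrogens = 5.
Molecular formula: C6H5NO2

C6H5NO2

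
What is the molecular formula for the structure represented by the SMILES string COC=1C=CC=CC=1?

C7H8O

Heavy atoms from the SMILES: 7 C, 1 O.
Implicit hydrogens by atom environment:
  5 × C (aromatic): 1 H each → 5
  1 × C: 3 H
  1 × C (aromatic): no H
  1 × O: no H
  Total hydrogens = 8.
Molecular formula: C7H8O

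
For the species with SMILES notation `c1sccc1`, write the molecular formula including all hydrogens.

C4H4S

Heavy atoms from the SMILES: 4 C, 1 S.
Implicit hydrogens by atom environment:
  4 × C (aromatic): 1 H each → 4
  1 × S (aromatic): no H
  Total hydrogens = 4.
Molecular formula: C4H4S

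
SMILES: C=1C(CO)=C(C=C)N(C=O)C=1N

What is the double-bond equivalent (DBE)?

5

Molecular formula from the SMILES: C8H10N2O2.
DoU = (2C + 2 + N − H − X)/2 = (2·8 + 2 + 2 − 10 − 0)/2 = 10/2 = 5.
(Structurally: 1 ring(s) + 4 π bond(s) = 5.)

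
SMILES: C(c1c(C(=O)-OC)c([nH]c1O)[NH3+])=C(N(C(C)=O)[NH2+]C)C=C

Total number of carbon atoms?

The symbol for carbon appears 13 times in the SMILES. Lowercase c denotes aromatic carbon and counts toward C.

13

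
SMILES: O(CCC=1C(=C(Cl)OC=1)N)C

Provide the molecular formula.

C7H10ClNO2

Heavy atoms from the SMILES: 7 C, 1 Cl, 1 N, 2 O.
Implicit hydrogens by atom environment:
  3 × C (aromatic): no H
  2 × C: 2 H each → 4
  1 × C: 3 H
  1 × C (aromatic): 1 H
  1 × Cl: no H
  1 × N: 2 H
  1 × O (aromatic): no H
  1 × O: no H
  Total hydrogens = 10.
Molecular formula: C7H10ClNO2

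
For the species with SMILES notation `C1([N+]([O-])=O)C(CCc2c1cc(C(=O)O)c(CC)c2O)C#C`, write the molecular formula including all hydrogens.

Heavy atoms from the SMILES: 15 C, 1 N, 5 O.
Implicit hydrogens by atom environment:
  5 × C (aromatic): no H
  3 × C: 2 H each → 6
  3 × C: 1 H each → 3
  2 × C: no H
  2 × O: 1 H each → 2
  2 × O: no H
  1 × C: 3 H
  1 × C (aromatic): 1 H
  1 × N (charge +1): no H
  1 × O (charge -1): no H
  Total hydrogens = 15.
Molecular formula: C15H15NO5

C15H15NO5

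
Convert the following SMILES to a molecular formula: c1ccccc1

Heavy atoms from the SMILES: 6 C.
Implicit hydrogens by atom environment:
  6 × C (aromatic): 1 H each → 6
  Total hydrogens = 6.
Molecular formula: C6H6

C6H6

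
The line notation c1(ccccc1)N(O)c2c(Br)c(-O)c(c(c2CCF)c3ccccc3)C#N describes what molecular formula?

Heavy atoms from the SMILES: 1 Br, 21 C, 1 F, 2 N, 2 O.
Implicit hydrogens by atom environment:
  10 × C (aromatic): 1 H each → 10
  8 × C (aromatic): no H
  2 × C: 2 H each → 4
  2 × N: no H
  2 × O: 1 H each → 2
  1 × Br: no H
  1 × C: no H
  1 × F: no H
  Total hydrogens = 16.
Molecular formula: C21H16BrFN2O2

C21H16BrFN2O2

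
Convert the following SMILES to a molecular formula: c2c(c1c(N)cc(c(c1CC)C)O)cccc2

Heavy atoms from the SMILES: 15 C, 1 N, 1 O.
Implicit hydrogens by atom environment:
  6 × C (aromatic): 1 H each → 6
  6 × C (aromatic): no H
  2 × C: 3 H each → 6
  1 × C: 2 H
  1 × N: 2 H
  1 × O: 1 H
  Total hydrogens = 17.
Molecular formula: C15H17NO

C15H17NO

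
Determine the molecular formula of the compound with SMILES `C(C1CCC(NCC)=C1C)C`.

Heavy atoms from the SMILES: 10 C, 1 N.
Implicit hydrogens by atom environment:
  4 × C: 2 H each → 8
  3 × C: 3 H each → 9
  2 × C: no H
  1 × C: 1 H
  1 × N: 1 H
  Total hydrogens = 19.
Molecular formula: C10H19N

C10H19N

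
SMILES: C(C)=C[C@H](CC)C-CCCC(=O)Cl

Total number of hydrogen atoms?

Hydrogens are implicit in SMILES; fill each atom to its normal valence:
  5 × C: 2 H each → 10
  3 × C: 1 H each → 3
  2 × C: 3 H each → 6
  1 × C: no H
  1 × Cl: no H
  1 × O: no H
  Total hydrogens = 19.

19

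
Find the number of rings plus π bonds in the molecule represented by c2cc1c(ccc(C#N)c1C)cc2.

Molecular formula from the SMILES: C12H9N.
DoU = (2C + 2 + N − H − X)/2 = (2·12 + 2 + 1 − 9 − 0)/2 = 18/2 = 9.
(Structurally: 2 ring(s) + 7 π bond(s) = 9.)

9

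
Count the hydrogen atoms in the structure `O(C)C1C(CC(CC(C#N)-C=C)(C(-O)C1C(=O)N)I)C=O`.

19

Hydrogens are implicit in SMILES; fill each atom to its normal valence:
  7 × C: 1 H each → 7
  3 × C: 2 H each → 6
  3 × C: no H
  3 × O: no H
  1 × C: 3 H
  1 × I: no H
  1 × N: 2 H
  1 × N: no H
  1 × O: 1 H
  Total hydrogens = 19.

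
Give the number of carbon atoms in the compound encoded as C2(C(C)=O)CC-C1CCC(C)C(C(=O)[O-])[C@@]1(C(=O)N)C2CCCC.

The symbol for carbon appears 19 times in the SMILES.

19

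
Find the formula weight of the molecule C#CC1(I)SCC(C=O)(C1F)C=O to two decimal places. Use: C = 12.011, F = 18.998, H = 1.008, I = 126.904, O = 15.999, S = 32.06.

312.10

Molecular formula: C8H6FIO2S.
M = 8×12.011 + 1×18.998 + 6×1.008 + 1×126.904 + 2×15.999 + 1×32.06 = 312.10 g/mol.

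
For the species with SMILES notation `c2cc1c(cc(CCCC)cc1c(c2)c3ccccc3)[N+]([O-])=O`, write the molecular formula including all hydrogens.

Heavy atoms from the SMILES: 20 C, 1 N, 2 O.
Implicit hydrogens by atom environment:
  10 × C (aromatic): 1 H each → 10
  6 × C (aromatic): no H
  3 × C: 2 H each → 6
  1 × C: 3 H
  1 × N (charge +1): no H
  1 × O: no H
  1 × O (charge -1): no H
  Total hydrogens = 19.
Molecular formula: C20H19NO2

C20H19NO2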